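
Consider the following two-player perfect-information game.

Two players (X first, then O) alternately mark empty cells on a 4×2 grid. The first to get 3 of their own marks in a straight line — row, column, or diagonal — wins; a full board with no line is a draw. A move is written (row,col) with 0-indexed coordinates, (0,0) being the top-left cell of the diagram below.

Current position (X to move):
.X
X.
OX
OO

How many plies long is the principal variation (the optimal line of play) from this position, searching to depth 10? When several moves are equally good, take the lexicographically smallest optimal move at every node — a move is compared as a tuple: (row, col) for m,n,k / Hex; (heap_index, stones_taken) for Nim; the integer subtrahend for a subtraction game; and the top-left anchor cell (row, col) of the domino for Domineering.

PV length from [.X/X./OX/OO]: 1 ply

p1 X@[.X/X./OX/OO]: (0,0)[XX/X./OX/OO]+0 (1,1)[.X/XX/OX/OO]+1*
p2 O@[.X/XX/OX/OO] terminal -1; root [.X/X./OX/OO] d10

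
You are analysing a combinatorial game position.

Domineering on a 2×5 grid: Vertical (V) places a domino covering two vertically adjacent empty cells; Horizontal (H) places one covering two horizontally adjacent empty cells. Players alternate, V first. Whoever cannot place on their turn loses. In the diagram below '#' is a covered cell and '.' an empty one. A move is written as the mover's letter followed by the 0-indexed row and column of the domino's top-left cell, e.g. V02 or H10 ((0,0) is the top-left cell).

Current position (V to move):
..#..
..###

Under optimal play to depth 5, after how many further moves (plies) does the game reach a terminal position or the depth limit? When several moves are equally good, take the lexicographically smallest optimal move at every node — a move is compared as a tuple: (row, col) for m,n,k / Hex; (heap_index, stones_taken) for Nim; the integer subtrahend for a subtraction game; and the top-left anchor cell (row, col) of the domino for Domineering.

[..#../..###] V move#1: V00:+1/#.#../#.###*, V01:+1/.##../.####
[#.#../#.###] H move#2: H03:-1/#.###/#.###*
[#.###/#.###] V move#3: V01:+1/#####/#####*
[#####/#####] end (terminal -1, H#4); searched ..#../..### to 5

PV length from [..#../..###]: 3 plies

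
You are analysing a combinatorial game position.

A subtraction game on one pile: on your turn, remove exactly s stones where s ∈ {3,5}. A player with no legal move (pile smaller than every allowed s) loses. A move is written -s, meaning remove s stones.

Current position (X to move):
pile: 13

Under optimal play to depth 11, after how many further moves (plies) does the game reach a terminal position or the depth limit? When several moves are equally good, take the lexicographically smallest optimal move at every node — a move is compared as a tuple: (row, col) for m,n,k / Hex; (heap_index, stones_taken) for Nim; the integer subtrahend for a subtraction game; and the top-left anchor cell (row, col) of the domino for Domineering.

PV length from [13]: 3 plies

[13] X move#1: -3:+1/10*, -5:+1/8
[10] O move#2: -3:-1/7*, -5:-1/5
[7] X move#3: -3:-1/4, -5:+1/2*
[2] end (terminal -1, O#4); searched 13 to 11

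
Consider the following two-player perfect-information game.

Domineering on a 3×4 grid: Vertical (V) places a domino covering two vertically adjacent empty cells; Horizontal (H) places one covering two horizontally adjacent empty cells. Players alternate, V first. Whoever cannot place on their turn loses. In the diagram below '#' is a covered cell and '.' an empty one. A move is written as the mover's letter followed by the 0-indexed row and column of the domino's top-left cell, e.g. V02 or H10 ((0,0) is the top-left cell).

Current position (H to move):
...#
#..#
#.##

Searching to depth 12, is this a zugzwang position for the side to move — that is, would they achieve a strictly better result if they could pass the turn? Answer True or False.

zugzwang(...#/#..#/#.##, H) = False

p1 H@[...#/#..#/#.##]: H00[##.#/#..#/#.##]-1 H01[.###/#..#/#.##]-1 H11[...#/####/#.##]+1*
p2 V@[...#/####/#.##] terminal -1; root [...#/#..#/#.##] d12
suppose H passes — search the same position with V to move:
pass> p1 V@[...#/#..#/#.##]: V01[.#.#/##.#/#.##]+1* V02[..##/#.##/#.##]+1 V11[...#/##.#/####]-1
pass> p2 H@[.#.#/##.#/#.##] terminal -1; root [...#/#..#/#.##] d12
for H: play +1, pass -1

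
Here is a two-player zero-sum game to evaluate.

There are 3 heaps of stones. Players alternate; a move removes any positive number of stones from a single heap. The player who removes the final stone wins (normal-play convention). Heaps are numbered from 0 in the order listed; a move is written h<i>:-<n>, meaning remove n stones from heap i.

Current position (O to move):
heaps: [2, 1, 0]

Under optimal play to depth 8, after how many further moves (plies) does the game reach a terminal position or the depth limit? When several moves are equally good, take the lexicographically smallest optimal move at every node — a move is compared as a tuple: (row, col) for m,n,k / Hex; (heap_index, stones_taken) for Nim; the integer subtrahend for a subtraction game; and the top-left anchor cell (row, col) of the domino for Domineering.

ply 1, O at (2,1,0) | h0:-1=+1→(1,1,0)*; h0:-2=-1→(0,1,0); h1:-1=-1→(2,0,0)
ply 2, X at (1,1,0) | h0:-1=-1→(0,1,0)*; h1:-1=-1→(1,0,0)
ply 3, O at (0,1,0) | h1:-1=+1→(0,0,0)*
ply 4: (0,0,0) is terminal -1 (X); from (2,1,0) depth 8

PV length from [(2,1,0)]: 3 plies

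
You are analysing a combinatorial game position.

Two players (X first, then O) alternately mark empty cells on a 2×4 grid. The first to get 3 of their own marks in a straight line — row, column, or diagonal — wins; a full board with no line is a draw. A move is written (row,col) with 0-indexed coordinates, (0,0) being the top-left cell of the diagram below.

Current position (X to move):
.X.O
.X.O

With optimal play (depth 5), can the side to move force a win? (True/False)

X winning at [.X.O/.X.O]: False

[.X.O/.X.O] X move#1: (0,0):+0/XX.O/.X.O*, (0,2):+0/.XXO/.X.O, (1,0):+0/.X.O/XX.O, (1,2):+0/.X.O/.XXO
[XX.O/.X.O] O move#2: (0,2):+0/XXOO/.X.O*, (1,0):-1/XX.O/OX.O, (1,2):-1/XX.O/.XOO
[XXOO/.X.O] X move#3: (1,0):+0/XXOO/XX.O*, (1,2):+0/XXOO/.XXO
[XXOO/XX.O] O move#4: (1,2):+0/XXOO/XXOO*
[XXOO/XXOO] end (terminal +0, X#5); searched .X.O/.X.O to 5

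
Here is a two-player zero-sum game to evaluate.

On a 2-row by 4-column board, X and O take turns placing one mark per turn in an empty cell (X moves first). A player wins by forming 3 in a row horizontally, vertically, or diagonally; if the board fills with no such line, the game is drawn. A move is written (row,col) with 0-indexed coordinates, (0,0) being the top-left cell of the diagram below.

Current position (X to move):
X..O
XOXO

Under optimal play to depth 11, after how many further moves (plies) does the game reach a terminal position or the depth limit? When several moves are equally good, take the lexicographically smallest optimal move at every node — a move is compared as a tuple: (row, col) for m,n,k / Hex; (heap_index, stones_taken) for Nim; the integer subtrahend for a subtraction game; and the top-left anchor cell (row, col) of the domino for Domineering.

PV length from [X..O/XOXO]: 2 plies

[X..O/XOXO] X move#1: (0,1):+0/XX.O/XOXO*, (0,2):+0/X.XO/XOXO
[XX.O/XOXO] O move#2: (0,2):+0/XXOO/XOXO*
[XXOO/XOXO] end (terminal +0, X#3); searched X..O/XOXO to 11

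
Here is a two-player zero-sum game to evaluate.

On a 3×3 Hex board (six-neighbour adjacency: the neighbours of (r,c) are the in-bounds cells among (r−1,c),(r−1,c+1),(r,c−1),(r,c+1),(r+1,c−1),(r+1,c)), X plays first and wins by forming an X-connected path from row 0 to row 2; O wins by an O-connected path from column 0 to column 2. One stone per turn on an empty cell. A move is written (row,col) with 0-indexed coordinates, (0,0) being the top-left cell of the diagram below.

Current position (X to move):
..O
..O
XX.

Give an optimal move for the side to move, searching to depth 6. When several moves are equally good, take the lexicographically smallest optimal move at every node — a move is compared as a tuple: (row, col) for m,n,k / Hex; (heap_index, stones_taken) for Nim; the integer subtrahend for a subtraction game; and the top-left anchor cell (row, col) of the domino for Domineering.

[..O/..O/XX.] X move#1: (0,0):-1/X.O/..O/XX., (0,1):+1/.XO/..O/XX.*, (1,0):+1/..O/X.O/XX., (1,1):-1/..O/.XO/XX., (2,2):-1/..O/..O/XXX
[.XO/..O/XX.] O move#2: (0,0):-1/OXO/..O/XX.*, (1,0):-1/.XO/O.O/XX., (1,1):-1/.XO/.OO/XX., (2,2):-1/.XO/..O/XXO
[OXO/..O/XX.] X move#3: (1,0):+1/OXO/X.O/XX.*, (1,1):+1/OXO/.XO/XX., (2,2):+1/OXO/..O/XXX
[OXO/X.O/XX.] end (terminal -1, O#4); searched ..O/..O/XX. to 6

X's best at [..O/..O/XX.]: (0,1)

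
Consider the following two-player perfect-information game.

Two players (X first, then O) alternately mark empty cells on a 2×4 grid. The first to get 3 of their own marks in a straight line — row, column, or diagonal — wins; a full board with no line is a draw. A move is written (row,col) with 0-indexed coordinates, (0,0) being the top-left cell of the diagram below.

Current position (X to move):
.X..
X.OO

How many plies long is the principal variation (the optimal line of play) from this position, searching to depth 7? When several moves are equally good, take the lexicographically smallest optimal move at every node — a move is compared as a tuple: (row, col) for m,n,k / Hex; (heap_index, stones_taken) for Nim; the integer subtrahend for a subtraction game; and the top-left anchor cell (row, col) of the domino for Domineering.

ply 1, X at .X../X.OO | (0,0)=-1→XX../X.OO; (0,2)=-1→.XX./X.OO; (0,3)=-1→.X.X/X.OO; (1,1)=+0→.X../XXOO*
ply 2, O at .X../XXOO | (0,0)=+0→OX../XXOO*; (0,2)=+0→.XO./XXOO; (0,3)=+0→.X.O/XXOO
ply 3, X at OX../XXOO | (0,2)=+0→OXX./XXOO*; (0,3)=+0→OX.X/XXOO
ply 4, O at OXX./XXOO | (0,3)=+0→OXXO/XXOO*
ply 5: OXXO/XXOO is terminal +0 (X); from .X../X.OO depth 7

PV length from [.X../X.OO]: 4 plies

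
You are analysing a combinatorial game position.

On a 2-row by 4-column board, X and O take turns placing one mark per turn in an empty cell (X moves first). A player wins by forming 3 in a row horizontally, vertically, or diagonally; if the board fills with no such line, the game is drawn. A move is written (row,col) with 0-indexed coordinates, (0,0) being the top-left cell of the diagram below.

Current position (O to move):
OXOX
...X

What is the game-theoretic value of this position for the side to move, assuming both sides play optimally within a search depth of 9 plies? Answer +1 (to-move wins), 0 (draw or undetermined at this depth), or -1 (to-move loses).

value(OXOX/...X, O) = 0

ply 1, O at OXOX/...X | (1,0)=+0→OXOX/O..X*; (1,1)=+0→OXOX/.O.X; (1,2)=+0→OXOX/..OX
ply 2, X at OXOX/O..X | (1,1)=+0→OXOX/OX.X*; (1,2)=+0→OXOX/O.XX
ply 3, O at OXOX/OX.X | (1,2)=+0→OXOX/OXOX*
ply 4: OXOX/OXOX is terminal +0 (X); from OXOX/...X depth 9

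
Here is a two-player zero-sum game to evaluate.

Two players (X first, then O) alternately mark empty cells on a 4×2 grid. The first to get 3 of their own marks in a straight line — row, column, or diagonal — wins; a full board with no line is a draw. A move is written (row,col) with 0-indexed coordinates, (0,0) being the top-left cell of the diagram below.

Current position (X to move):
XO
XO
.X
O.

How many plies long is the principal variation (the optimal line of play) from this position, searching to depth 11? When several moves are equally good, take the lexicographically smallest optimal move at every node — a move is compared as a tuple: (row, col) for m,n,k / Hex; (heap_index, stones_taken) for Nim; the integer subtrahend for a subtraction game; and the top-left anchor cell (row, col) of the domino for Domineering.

[XO/XO/.X/O.] X move#1: (2,0):+1/XO/XO/XX/O.*, (3,1):+0/XO/XO/.X/OX
[XO/XO/XX/O.] end (terminal -1, O#2); searched XO/XO/.X/O. to 11

PV length from [XO/XO/.X/O.]: 1 ply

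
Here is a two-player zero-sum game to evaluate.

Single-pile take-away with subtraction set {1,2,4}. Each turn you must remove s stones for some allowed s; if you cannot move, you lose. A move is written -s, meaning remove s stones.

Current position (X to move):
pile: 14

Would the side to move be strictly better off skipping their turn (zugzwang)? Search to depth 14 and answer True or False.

[14] X move#1: -1:-1/13, -2:+1/12*, -4:-1/10
[12] O move#2: -1:-1/11*, -2:-1/10, -4:-1/8
[11] X move#3: -1:-1/10, -2:+1/9*, -4:-1/7
[9] O move#4: -1:-1/8*, -2:-1/7, -4:-1/5
[8] X move#5: -1:-1/7, -2:+1/6*, -4:-1/4
[6] O move#6: -1:-1/5*, -2:-1/4, -4:-1/2
[5] X move#7: -1:-1/4, -2:+1/3*, -4:-1/1
[3] O move#8: -1:-1/2*, -2:-1/1
[2] X move#9: -1:-1/1, -2:+1/0*
[0] end (terminal -1, O#10); searched 14 to 14
pass branch (O moves first from the same position):
  | [14] O move#1: -1:-1/13, -2:+1/12*, -4:-1/10
  | [12] X move#2: -1:-1/11*, -2:-1/10, -4:-1/8
  | [11] O move#3: -1:-1/10, -2:+1/9*, -4:-1/7
  | [9] X move#4: -1:-1/8*, -2:-1/7, -4:-1/5
  | [8] O move#5: -1:-1/7, -2:+1/6*, -4:-1/4
  | [6] X move#6: -1:-1/5*, -2:-1/4, -4:-1/2
  | [5] O move#7: -1:-1/4, -2:+1/3*, -4:-1/1
  | [3] X move#8: -1:-1/2*, -2:-1/1
  | [2] O move#9: -1:-1/1, -2:+1/0*
  | [0] end (terminal -1, X#10); searched 14 to 14
X moving scores +1; X passing scores -1

zugzwang(14, X) = False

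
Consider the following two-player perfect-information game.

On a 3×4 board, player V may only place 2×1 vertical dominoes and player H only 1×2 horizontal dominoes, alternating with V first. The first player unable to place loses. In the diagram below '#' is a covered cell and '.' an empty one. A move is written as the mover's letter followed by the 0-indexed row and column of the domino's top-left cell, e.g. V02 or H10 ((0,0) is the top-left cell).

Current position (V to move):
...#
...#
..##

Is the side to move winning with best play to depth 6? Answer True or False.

ply 1, V at ...#/...#/..## | V00=-1→#..#/#..#/..##; V01=+1→.#.#/.#.#/..##*; V02=-1→..##/..##/..##; V10=-1→...#/#..#/#.##; V11=+1→...#/.#.#/.###
ply 2, H at .#.#/.#.#/..## | H20=-1→.#.#/.#.#/####*
ply 3, V at .#.#/.#.#/#### | V00=+1→##.#/##.#/####*; V02=+1→.###/.###/####
ply 4: ##.#/##.#/#### is terminal -1 (H); from ...#/...#/..## depth 6

V winning at [...#/...#/..##]: True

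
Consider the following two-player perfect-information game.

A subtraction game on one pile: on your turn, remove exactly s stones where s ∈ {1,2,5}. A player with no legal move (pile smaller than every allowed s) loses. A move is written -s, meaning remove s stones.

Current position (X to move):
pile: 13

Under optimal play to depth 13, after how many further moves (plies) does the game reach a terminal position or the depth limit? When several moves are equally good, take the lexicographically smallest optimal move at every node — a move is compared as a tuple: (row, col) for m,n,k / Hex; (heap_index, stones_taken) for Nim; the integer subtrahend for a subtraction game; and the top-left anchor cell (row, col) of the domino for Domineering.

ply 1, X at 13 | -1=+1→12*; -2=-1→11; -5=-1→8
ply 2, O at 12 | -1=-1→11*; -2=-1→10; -5=-1→7
ply 3, X at 11 | -1=-1→10; -2=+1→9*; -5=+1→6
ply 4, O at 9 | -1=-1→8*; -2=-1→7; -5=-1→4
ply 5, X at 8 | -1=-1→7; -2=+1→6*; -5=+1→3
ply 6, O at 6 | -1=-1→5*; -2=-1→4; -5=-1→1
ply 7, X at 5 | -1=-1→4; -2=+1→3*; -5=+1→0
ply 8, O at 3 | -1=-1→2*; -2=-1→1
ply 9, X at 2 | -1=-1→1; -2=+1→0*
ply 10: 0 is terminal -1 (O); from 13 depth 13

PV length from [13]: 9 plies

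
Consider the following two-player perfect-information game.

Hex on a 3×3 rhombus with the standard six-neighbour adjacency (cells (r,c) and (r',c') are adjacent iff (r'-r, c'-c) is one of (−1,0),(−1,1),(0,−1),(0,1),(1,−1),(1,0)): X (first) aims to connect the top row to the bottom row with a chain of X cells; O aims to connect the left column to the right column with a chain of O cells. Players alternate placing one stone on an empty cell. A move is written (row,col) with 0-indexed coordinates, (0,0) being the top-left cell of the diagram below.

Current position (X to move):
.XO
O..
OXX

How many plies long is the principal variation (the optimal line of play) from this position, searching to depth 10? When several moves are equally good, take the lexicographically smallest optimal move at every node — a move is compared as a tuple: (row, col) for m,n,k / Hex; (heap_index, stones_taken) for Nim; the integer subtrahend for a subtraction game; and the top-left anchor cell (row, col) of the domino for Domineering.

ply 1, X at .XO/O../OXX | (0,0)=-1→XXO/O../OXX; (1,1)=+1→.XO/OX./OXX*; (1,2)=-1→.XO/O.X/OXX
ply 2: .XO/OX./OXX is terminal -1 (O); from .XO/O../OXX depth 10

PV length from [.XO/O../OXX]: 1 ply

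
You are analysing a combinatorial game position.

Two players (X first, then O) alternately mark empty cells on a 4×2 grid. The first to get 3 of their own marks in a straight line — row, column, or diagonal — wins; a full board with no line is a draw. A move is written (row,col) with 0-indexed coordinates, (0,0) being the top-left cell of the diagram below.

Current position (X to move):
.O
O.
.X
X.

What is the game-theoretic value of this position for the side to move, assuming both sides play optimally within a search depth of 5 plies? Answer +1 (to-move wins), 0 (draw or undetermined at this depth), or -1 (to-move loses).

[.O/O./.X/X.] X move#1: (0,0):+0/XO/O./.X/X.*, (1,1):+0/.O/OX/.X/X., (2,0):+0/.O/O./XX/X., (3,1):+0/.O/O./.X/XX
[XO/O./.X/X.] O move#2: (1,1):+0/XO/OO/.X/X.*, (2,0):+0/XO/O./OX/X., (3,1):+0/XO/O./.X/XO
[XO/OO/.X/X.] X move#3: (2,0):+0/XO/OO/XX/X.*, (3,1):+0/XO/OO/.X/XX
[XO/OO/XX/X.] O move#4: (3,1):+0/XO/OO/XX/XO*
[XO/OO/XX/XO] end (terminal +0, X#5); searched .O/O./.X/X. to 5

value(.O/O./.X/X., X) = 0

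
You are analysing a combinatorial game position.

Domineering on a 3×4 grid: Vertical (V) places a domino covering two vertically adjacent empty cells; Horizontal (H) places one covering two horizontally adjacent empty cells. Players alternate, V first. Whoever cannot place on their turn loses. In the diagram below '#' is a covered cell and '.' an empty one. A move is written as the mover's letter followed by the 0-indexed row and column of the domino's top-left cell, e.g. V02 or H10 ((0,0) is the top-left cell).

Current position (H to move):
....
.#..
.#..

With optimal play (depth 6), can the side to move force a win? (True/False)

p1 H@[..../.#../.#..]: H00[##../.#../.#..]-1 H01[.##./.#../.#..]-1 H02[..##/.#../.#..]-1 H12[..../.###/.#..]+1* H22[..../.#../.###]-1
p2 V@[..../.###/.#..]: V00[#.../####/.#..]-1* V10[..../####/##..]-1
p3 H@[#.../####/.#..]: H01[###./####/.#..]+1* H02[#.##/####/.#..]+1 H22[#.../####/.###]+1
p4 V@[###./####/.#..] terminal -1; root [..../.#../.#..] d6

H winning at [..../.#../.#..]: True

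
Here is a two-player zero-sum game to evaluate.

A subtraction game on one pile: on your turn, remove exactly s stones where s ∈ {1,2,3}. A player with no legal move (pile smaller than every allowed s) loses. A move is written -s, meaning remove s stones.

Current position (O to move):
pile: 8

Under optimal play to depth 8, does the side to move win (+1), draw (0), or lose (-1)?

[8] O move#1: -1:-1/7*, -2:-1/6, -3:-1/5
[7] X move#2: -1:-1/6, -2:-1/5, -3:+1/4*
[4] O move#3: -1:-1/3*, -2:-1/2, -3:-1/1
[3] X move#4: -1:-1/2, -2:-1/1, -3:+1/0*
[0] end (terminal -1, O#5); searched 8 to 8

value(8, O) = -1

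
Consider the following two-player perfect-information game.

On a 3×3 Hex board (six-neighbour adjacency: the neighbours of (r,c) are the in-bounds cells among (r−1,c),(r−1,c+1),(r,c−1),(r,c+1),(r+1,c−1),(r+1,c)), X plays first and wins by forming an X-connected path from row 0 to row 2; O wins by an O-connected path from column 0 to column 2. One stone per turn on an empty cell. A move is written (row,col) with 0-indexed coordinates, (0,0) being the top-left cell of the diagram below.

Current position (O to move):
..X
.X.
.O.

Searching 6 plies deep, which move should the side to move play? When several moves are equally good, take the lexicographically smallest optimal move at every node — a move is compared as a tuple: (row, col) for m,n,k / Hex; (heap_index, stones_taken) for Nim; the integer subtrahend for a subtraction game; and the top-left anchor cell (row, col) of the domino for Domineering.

O's best at [..X/.X./.O.]: (2,0)

p1 O@[..X/.X./.O.]: (0,0)[O.X/.X./.O.]-1 (0,1)[.OX/.X./.O.]-1 (1,0)[..X/OX./.O.]-1 (1,2)[..X/.XO/.O.]-1 (2,0)[..X/.X./OO.]+1* (2,2)[..X/.X./.OO]-1
p2 X@[..X/.X./OO.]: (0,0)[X.X/.X./OO.]-1* (0,1)[.XX/.X./OO.]-1 (1,0)[..X/XX./OO.]-1 (1,2)[..X/.XX/OO.]-1 (2,2)[..X/.X./OOX]-1
p3 O@[X.X/.X./OO.]: (0,1)[XOX/.X./OO.]+1* (1,0)[X.X/OX./OO.]+1 (1,2)[X.X/.XO/OO.]+1 (2,2)[X.X/.X./OOO]+1
p4 X@[XOX/.X./OO.]: (1,0)[XOX/XX./OO.]-1* (1,2)[XOX/.XX/OO.]-1 (2,2)[XOX/.X./OOX]-1
p5 O@[XOX/XX./OO.]: (1,2)[XOX/XXO/OO.]+1* (2,2)[XOX/XX./OOO]+1
p6 X@[XOX/XXO/OO.] terminal -1; root [..X/.X./.O.] d6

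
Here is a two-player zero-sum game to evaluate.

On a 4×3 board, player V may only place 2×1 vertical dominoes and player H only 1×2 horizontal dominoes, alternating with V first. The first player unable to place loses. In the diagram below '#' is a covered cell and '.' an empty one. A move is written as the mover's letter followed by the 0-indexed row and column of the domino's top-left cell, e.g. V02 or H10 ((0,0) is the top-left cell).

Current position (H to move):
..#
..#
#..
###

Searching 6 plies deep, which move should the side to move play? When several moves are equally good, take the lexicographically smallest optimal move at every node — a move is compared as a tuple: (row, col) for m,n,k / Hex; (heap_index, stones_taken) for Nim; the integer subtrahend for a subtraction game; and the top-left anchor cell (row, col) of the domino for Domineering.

H's best at [..#/..#/#../###]: H10

[..#/..#/#../###] H move#1: H00:-1/###/..#/#../###, H10:+1/..#/###/#../###*, H21:-1/..#/..#/###/###
[..#/###/#../###] end (terminal -1, V#2); searched ..#/..#/#../### to 6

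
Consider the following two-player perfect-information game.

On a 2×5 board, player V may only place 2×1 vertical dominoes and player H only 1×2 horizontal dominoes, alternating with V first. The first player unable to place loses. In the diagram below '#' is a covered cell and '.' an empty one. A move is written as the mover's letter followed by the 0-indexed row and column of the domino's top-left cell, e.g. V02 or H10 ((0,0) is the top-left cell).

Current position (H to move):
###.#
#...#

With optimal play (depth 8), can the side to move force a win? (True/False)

H winning at [###.#/#...#]: True

[###.#/#...#] H move#1: H11:-1/###.#/###.#, H12:+1/###.#/#.###*
[###.#/#.###] end (terminal -1, V#2); searched ###.#/#...# to 8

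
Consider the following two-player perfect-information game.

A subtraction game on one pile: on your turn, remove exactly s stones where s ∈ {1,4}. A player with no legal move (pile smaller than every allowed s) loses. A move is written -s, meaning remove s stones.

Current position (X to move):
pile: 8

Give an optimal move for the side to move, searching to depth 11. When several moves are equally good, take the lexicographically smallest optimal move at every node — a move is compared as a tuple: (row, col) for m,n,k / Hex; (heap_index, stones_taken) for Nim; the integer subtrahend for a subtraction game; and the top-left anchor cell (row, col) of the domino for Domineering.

p1 X@[8]: -1[7]+1* -4[4]-1
p2 O@[7]: -1[6]-1* -4[3]-1
p3 X@[6]: -1[5]+1* -4[2]+1
p4 O@[5]: -1[4]-1* -4[1]-1
p5 X@[4]: -1[3]-1 -4[0]+1*
p6 O@[0] terminal -1; root [8] d11

X's best at [8]: -1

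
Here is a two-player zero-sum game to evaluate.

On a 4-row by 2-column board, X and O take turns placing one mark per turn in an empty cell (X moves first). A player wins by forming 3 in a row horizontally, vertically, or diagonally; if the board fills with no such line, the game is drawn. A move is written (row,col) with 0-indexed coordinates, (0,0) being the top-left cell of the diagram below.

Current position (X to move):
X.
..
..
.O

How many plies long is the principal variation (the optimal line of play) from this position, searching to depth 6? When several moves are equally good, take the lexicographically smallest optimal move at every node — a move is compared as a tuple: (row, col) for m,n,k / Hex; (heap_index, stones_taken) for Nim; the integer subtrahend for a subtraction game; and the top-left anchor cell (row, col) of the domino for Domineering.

[X./../../.O] X move#1: (0,1):+0/XX/../../.O*, (1,0):+0/X./X./../.O, (1,1):+0/X./.X/../.O, (2,0):+0/X./../X./.O, (2,1):+0/X./../.X/.O, (3,0):+0/X./../../XO
[XX/../../.O] O move#2: (1,0):+0/XX/O./../.O*, (1,1):+0/XX/.O/../.O, (2,0):+0/XX/../O./.O, (2,1):+0/XX/../.O/.O, (3,0):+0/XX/../../OO
[XX/O./../.O] X move#3: (1,1):+0/XX/OX/../.O*, (2,0):+0/XX/O./X./.O, (2,1):+0/XX/O./.X/.O, (3,0):+0/XX/O./../XO
[XX/OX/../.O] O move#4: (2,0):-1/XX/OX/O./.O, (2,1):+0/XX/OX/.O/.O*, (3,0):-1/XX/OX/../OO
[XX/OX/.O/.O] X move#5: (2,0):+0/XX/OX/XO/.O*, (3,0):+0/XX/OX/.O/XO
[XX/OX/XO/.O] O move#6: (3,0):+0/XX/OX/XO/OO*
[XX/OX/XO/OO] end (terminal +0, X#7); searched X./../../.O to 6

PV length from [X./../../.O]: 6 plies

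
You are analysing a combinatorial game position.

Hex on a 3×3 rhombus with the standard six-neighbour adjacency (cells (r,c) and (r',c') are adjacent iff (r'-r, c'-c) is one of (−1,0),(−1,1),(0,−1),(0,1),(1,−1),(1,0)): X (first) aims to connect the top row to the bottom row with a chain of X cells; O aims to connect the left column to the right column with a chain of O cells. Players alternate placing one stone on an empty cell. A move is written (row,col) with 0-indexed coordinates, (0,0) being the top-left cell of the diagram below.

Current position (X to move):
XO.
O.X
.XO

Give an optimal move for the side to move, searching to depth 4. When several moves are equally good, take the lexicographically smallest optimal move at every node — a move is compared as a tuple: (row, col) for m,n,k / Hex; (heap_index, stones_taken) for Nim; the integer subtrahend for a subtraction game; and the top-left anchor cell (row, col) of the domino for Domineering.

p1 X@[XO./O.X/.XO]: (0,2)[XOX/O.X/.XO]+1* (1,1)[XO./OXX/.XO]-1 (2,0)[XO./O.X/XXO]-1
p2 O@[XOX/O.X/.XO] terminal -1; root [XO./O.X/.XO] d4

X's best at [XO./O.X/.XO]: (0,2)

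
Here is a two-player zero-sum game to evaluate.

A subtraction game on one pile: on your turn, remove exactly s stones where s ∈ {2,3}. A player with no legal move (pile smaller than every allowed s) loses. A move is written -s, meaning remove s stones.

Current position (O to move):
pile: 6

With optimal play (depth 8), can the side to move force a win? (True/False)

p1 O@[6]: -2[4]-1* -3[3]-1
p2 X@[4]: -2[2]-1 -3[1]+1*
p3 O@[1] terminal -1; root [6] d8

O winning at [6]: False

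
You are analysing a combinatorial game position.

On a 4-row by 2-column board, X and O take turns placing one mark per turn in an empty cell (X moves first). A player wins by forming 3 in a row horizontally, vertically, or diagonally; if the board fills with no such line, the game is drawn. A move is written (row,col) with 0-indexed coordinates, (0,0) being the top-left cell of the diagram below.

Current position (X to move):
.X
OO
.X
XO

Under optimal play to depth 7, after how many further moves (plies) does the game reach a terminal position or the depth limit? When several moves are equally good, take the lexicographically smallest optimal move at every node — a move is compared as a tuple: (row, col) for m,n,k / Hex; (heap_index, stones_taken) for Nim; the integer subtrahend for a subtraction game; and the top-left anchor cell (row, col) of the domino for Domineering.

ply 1, X at .X/OO/.X/XO | (0,0)=+0→XX/OO/.X/XO*; (2,0)=+0→.X/OO/XX/XO
ply 2, O at XX/OO/.X/XO | (2,0)=+0→XX/OO/OX/XO*
ply 3: XX/OO/OX/XO is terminal +0 (X); from .X/OO/.X/XO depth 7

PV length from [.X/OO/.X/XO]: 2 plies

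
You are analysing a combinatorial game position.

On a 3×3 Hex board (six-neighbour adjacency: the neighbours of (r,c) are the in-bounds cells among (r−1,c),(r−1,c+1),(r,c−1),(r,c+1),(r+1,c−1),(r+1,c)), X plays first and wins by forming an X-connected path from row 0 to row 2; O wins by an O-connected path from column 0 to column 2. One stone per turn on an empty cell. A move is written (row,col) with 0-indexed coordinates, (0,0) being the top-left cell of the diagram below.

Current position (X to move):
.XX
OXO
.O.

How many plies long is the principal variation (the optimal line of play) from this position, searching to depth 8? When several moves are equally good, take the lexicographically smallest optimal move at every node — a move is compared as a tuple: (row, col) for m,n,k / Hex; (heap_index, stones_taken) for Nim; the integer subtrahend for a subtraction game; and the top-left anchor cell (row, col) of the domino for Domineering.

PV length from [.XX/OXO/.O.]: 1 ply

p1 X@[.XX/OXO/.O.]: (0,0)[XXX/OXO/.O.]-1 (2,0)[.XX/OXO/XO.]+1* (2,2)[.XX/OXO/.OX]-1
p2 O@[.XX/OXO/XO.] terminal -1; root [.XX/OXO/.O.] d8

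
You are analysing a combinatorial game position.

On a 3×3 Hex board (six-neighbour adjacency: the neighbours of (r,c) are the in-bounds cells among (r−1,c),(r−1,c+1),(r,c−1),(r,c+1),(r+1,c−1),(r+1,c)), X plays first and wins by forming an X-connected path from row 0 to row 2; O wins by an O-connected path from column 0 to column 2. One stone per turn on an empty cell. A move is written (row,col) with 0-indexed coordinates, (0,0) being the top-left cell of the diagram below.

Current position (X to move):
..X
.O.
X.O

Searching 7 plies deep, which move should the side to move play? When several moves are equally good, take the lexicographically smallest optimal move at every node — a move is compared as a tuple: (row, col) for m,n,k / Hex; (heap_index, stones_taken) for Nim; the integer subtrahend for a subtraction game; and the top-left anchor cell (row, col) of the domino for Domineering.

p1 X@[..X/.O./X.O]: (0,0)[X.X/.O./X.O]-1 (0,1)[.XX/.O./X.O]-1 (1,0)[..X/XO./X.O]+1* (1,2)[..X/.OX/X.O]+1 (2,1)[..X/.O./XXO]+1
p2 O@[..X/XO./X.O]: (0,0)[O.X/XO./X.O]-1* (0,1)[.OX/XO./X.O]-1 (1,2)[..X/XOO/X.O]-1 (2,1)[..X/XO./XOO]-1
p3 X@[O.X/XO./X.O]: (0,1)[OXX/XO./X.O]+1* (1,2)[O.X/XOX/X.O]+1 (2,1)[O.X/XO./XXO]+1
p4 O@[OXX/XO./X.O] terminal -1; root [..X/.O./X.O] d7

X's best at [..X/.O./X.O]: (1,0)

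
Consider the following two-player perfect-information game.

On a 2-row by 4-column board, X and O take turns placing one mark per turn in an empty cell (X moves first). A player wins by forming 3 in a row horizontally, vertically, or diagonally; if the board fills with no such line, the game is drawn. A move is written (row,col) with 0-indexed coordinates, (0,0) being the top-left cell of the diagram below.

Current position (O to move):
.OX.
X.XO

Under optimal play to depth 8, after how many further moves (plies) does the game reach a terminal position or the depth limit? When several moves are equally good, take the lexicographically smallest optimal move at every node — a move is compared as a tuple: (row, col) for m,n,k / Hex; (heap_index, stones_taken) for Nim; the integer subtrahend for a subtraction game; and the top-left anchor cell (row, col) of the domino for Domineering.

p1 O@[.OX./X.XO]: (0,0)[OOX./X.XO]-1 (0,3)[.OXO/X.XO]-1 (1,1)[.OX./XOXO]+0*
p2 X@[.OX./XOXO]: (0,0)[XOX./XOXO]+0* (0,3)[.OXX/XOXO]+0
p3 O@[XOX./XOXO]: (0,3)[XOXO/XOXO]+0*
p4 X@[XOXO/XOXO] terminal +0; root [.OX./X.XO] d8

PV length from [.OX./X.XO]: 3 plies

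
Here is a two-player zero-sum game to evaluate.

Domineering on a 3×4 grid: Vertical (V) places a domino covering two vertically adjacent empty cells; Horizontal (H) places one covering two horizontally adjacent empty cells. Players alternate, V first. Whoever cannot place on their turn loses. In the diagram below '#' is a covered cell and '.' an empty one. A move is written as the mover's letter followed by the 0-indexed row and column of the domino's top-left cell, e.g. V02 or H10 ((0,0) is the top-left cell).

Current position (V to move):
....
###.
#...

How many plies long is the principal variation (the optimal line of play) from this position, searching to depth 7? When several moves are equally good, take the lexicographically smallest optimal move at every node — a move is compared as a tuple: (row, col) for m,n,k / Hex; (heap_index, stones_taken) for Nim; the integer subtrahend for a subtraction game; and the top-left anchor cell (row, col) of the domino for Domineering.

ply 1, V at ..../###./#... | V03=-1→...#/####/#...*; V13=-1→..../####/#..#
ply 2, H at ...#/####/#... | H00=+1→##.#/####/#...*; H01=+1→.###/####/#...; H21=+1→...#/####/###.; H22=+1→...#/####/#.##
ply 3: ##.#/####/#... is terminal -1 (V); from ..../###./#... depth 7

PV length from [..../###./#...]: 2 plies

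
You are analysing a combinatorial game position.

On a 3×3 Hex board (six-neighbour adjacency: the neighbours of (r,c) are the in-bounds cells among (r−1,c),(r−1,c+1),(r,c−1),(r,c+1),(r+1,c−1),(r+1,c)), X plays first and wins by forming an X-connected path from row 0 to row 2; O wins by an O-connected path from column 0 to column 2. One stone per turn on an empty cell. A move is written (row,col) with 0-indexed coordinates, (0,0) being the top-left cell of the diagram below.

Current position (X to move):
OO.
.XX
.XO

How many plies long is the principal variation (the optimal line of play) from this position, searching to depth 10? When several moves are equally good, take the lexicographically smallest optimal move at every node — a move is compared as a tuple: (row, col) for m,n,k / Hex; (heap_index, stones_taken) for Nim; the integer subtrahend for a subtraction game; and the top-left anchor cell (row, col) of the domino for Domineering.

PV length from [OO./.XX/.XO]: 1 ply

ply 1, X at OO./.XX/.XO | (0,2)=+1→OOX/.XX/.XO*; (1,0)=-1→OO./XXX/.XO; (2,0)=-1→OO./.XX/XXO
ply 2: OOX/.XX/.XO is terminal -1 (O); from OO./.XX/.XO depth 10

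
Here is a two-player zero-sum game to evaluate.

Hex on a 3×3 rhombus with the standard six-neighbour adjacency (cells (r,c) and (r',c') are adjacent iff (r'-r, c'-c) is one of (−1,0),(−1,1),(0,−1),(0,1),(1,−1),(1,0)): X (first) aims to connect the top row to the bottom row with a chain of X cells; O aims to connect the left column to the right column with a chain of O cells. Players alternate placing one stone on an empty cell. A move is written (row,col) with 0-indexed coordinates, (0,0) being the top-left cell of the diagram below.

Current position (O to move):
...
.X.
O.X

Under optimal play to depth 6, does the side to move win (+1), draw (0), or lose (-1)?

value(.../.X./O.X, O) = -1

[.../.X./O.X] O move#1: (0,0):-1/O../.X./O.X*, (0,1):-1/.O./.X./O.X, (0,2):-1/..O/.X./O.X, (1,0):-1/.../OX./O.X, (1,2):-1/.../.XO/O.X, (2,1):-1/.../.X./OOX
[O../.X./O.X] X move#2: (0,1):+1/OX./.X./O.X*, (0,2):+1/O.X/.X./O.X, (1,0):+1/O../XX./O.X, (1,2):+1/O../.XX/O.X, (2,1):+1/O../.X./OXX
[OX./.X./O.X] O move#3: (0,2):-1/OXO/.X./O.X*, (1,0):-1/OX./OX./O.X, (1,2):-1/OX./.XO/O.X, (2,1):-1/OX./.X./OOX
[OXO/.X./O.X] X move#4: (1,0):+1/OXO/XX./O.X*, (1,2):+1/OXO/.XX/O.X, (2,1):+1/OXO/.X./OXX
[OXO/XX./O.X] O move#5: (1,2):-1/OXO/XXO/O.X*, (2,1):-1/OXO/XX./OOX
[OXO/XXO/O.X] X move#6: (2,1):+1/OXO/XXO/OXX*
[OXO/XXO/OXX] end (terminal -1, O#7); searched .../.X./O.X to 6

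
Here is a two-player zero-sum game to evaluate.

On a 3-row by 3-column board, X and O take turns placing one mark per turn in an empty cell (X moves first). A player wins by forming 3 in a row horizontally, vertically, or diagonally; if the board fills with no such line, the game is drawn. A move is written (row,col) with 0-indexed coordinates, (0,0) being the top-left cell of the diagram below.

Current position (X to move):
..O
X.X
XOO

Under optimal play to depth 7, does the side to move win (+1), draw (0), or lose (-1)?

value(..O/X.X/XOO, X) = +1

ply 1, X at ..O/X.X/XOO | (0,0)=+1→X.O/X.X/XOO*; (0,1)=+1→.XO/X.X/XOO; (1,1)=+1→..O/XXX/XOO
ply 2: X.O/X.X/XOO is terminal -1 (O); from ..O/X.X/XOO depth 7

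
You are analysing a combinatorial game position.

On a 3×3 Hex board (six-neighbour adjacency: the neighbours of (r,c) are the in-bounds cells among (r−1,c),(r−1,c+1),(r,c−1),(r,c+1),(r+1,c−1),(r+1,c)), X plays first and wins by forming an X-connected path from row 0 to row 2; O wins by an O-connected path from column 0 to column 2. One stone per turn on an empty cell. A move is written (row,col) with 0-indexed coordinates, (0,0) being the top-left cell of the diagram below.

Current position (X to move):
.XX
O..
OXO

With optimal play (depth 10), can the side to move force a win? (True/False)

ply 1, X at .XX/O../OXO | (0,0)=+1→XXX/O../OXO*; (1,1)=+1→.XX/OX./OXO; (1,2)=+1→.XX/O.X/OXO
ply 2, O at XXX/O../OXO | (1,1)=-1→XXX/OO./OXO*; (1,2)=-1→XXX/O.O/OXO
ply 3, X at XXX/OO./OXO | (1,2)=+1→XXX/OOX/OXO*
ply 4: XXX/OOX/OXO is terminal -1 (O); from .XX/O../OXO depth 10

X winning at [.XX/O../OXO]: True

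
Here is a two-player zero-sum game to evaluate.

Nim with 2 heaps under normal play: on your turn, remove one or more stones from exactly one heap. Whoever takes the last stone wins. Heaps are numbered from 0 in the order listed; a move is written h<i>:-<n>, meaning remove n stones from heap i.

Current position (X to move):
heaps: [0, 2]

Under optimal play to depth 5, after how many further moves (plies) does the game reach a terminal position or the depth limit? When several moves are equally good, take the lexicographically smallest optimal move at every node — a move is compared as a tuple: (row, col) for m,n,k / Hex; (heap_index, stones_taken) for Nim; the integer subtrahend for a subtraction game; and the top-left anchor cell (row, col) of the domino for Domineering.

PV length from [(0,2)]: 1 ply

p1 X@[(0,2)]: h1:-1[(0,1)]-1 h1:-2[(0,0)]+1*
p2 O@[(0,0)] terminal -1; root [(0,2)] d5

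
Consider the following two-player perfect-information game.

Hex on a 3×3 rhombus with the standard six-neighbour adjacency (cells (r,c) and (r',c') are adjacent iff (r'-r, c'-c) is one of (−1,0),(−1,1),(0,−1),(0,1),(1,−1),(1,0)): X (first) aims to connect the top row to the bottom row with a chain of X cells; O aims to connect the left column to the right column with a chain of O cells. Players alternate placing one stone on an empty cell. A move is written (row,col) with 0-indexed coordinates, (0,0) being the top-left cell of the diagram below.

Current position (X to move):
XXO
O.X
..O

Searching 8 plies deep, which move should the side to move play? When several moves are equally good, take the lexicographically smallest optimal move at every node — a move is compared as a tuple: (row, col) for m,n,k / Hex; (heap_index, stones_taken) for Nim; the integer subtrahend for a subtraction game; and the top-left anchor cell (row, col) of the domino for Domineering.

p1 X@[XXO/O.X/..O]: (1,1)[XXO/OXX/..O]+1* (2,0)[XXO/O.X/X.O]-1 (2,1)[XXO/O.X/.XO]-1
p2 O@[XXO/OXX/..O]: (2,0)[XXO/OXX/O.O]-1* (2,1)[XXO/OXX/.OO]-1
p3 X@[XXO/OXX/O.O]: (2,1)[XXO/OXX/OXO]+1*
p4 O@[XXO/OXX/OXO] terminal -1; root [XXO/O.X/..O] d8

X's best at [XXO/O.X/..O]: (1,1)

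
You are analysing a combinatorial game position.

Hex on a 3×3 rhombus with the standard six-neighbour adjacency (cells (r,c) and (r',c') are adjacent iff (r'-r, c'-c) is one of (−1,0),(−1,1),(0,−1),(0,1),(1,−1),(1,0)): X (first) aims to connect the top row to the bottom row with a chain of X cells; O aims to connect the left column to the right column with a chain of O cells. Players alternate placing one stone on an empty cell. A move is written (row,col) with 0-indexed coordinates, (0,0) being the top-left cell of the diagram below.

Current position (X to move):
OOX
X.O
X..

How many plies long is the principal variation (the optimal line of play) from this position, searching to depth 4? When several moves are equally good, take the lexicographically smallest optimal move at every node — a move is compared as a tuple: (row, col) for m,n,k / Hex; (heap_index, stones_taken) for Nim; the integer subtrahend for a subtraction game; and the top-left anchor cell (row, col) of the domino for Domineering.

PV length from [OOX/X.O/X..]: 1 ply

ply 1, X at OOX/X.O/X.. | (1,1)=+1→OOX/XXO/X..*; (2,1)=-1→OOX/X.O/XX.; (2,2)=-1→OOX/X.O/X.X
ply 2: OOX/XXO/X.. is terminal -1 (O); from OOX/X.O/X.. depth 4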